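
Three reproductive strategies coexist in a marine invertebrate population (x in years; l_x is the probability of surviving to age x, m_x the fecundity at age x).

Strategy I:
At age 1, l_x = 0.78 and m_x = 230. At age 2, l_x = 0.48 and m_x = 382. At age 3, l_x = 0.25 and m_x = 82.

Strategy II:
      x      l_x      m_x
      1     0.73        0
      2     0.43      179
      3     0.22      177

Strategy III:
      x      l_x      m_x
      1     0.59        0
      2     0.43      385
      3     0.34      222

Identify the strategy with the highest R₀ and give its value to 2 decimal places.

383.26

Strategy I: R₀ = 0.78×230 + 0.48×382 + 0.25×82 = 383.2600
Strategy II: R₀ = 0.73×0 + 0.43×179 + 0.22×177 = 115.9100
Strategy III: R₀ = 0.59×0 + 0.43×385 + 0.34×222 = 241.0300
Highest R₀: strategy I with 383.2600.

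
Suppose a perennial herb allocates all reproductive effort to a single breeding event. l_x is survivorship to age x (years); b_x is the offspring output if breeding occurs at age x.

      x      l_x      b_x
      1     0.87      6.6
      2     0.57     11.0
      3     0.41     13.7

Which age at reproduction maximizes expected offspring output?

Expected offspring if breeding at age x = l_x × b_x:
  age 1: 0.87 × 6.6 = 5.742
  age 2: 0.57 × 11.0 = 6.270
  age 3: 0.41 × 13.7 = 5.617
Maximum at age 2 (6.270).

2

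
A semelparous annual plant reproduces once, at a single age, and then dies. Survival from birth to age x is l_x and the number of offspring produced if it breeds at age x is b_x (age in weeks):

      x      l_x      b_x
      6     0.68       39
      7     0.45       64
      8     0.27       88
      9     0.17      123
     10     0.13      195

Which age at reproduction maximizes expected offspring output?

7

Expected offspring if breeding at age x = l_x × b_x:
  age 6: 0.68 × 39 = 26.520
  age 7: 0.45 × 64 = 28.800
  age 8: 0.27 × 88 = 23.760
  age 9: 0.17 × 123 = 20.910
  age 10: 0.13 × 195 = 25.350
Maximum at age 7 (28.800).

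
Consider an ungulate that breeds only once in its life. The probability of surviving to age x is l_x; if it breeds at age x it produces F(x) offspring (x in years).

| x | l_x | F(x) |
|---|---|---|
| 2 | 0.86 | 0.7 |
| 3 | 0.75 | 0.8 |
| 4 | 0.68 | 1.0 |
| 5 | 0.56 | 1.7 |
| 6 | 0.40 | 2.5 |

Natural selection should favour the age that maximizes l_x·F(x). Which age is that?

6

Expected offspring if breeding at age x = l_x × F(x):
  age 2: 0.86 × 0.7 = 0.602
  age 3: 0.75 × 0.8 = 0.600
  age 4: 0.68 × 1.0 = 0.680
  age 5: 0.56 × 1.7 = 0.952
  age 6: 0.40 × 2.5 = 1.000
Maximum at age 6 (1.000).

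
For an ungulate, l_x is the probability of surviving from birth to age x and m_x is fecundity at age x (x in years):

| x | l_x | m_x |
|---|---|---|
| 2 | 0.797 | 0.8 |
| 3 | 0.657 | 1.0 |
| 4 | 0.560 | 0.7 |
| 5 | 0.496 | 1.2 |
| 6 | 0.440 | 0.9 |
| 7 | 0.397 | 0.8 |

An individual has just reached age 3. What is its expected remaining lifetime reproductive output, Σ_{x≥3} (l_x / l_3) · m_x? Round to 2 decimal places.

l_3 = 0.657. Conditional survival from age 3 to x is l_x / l_3.
  x=3: (0.657/0.657) × 1.0 = 1.0000
  x=4: (0.560/0.657) × 0.7 = 0.5967
  x=5: (0.496/0.657) × 1.2 = 0.9059
  x=6: (0.440/0.657) × 0.9 = 0.6027
  x=7: (0.397/0.657) × 0.8 = 0.4834
Sum = 1.0000 + 0.5967 + 0.9059 + 0.6027 + 0.4834 = 3.5887

3.59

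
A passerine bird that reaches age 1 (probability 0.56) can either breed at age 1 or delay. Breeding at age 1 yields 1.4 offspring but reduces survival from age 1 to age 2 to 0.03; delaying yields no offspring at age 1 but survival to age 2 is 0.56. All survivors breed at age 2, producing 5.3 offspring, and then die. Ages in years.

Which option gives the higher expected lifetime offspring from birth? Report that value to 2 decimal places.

1.66

breed at age 1: R₀ = 0.56 × (1.4 + 0.03 × 5.3) = 0.56 × 1.5590 = 0.8730
delay to age 2: R₀ = 0.56 × (0.56 × 5.3) = 0.56 × 2.9680 = 1.6621
Higher: delay to age 2 (1.6621).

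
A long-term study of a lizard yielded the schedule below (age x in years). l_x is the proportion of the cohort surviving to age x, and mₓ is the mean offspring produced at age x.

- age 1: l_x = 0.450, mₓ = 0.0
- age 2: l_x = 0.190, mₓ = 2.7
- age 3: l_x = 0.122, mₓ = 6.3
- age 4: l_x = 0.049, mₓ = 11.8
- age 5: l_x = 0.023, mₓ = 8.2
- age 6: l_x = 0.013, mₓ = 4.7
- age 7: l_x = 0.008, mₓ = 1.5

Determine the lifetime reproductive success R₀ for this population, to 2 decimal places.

R₀ = Σ l_x mₓ:
  age 1: 0.450 × 0.0 = 0.0000
  age 2: 0.190 × 2.7 = 0.5130
  age 3: 0.122 × 6.3 = 0.7686
  age 4: 0.049 × 11.8 = 0.5782
  age 5: 0.023 × 8.2 = 0.1886
  age 6: 0.013 × 4.7 = 0.0611
  age 7: 0.008 × 1.5 = 0.0120
R₀ = 0.0000 + 0.5130 + 0.7686 + 0.5782 + 0.1886 + 0.0611 + 0.0120 = 2.1215

2.12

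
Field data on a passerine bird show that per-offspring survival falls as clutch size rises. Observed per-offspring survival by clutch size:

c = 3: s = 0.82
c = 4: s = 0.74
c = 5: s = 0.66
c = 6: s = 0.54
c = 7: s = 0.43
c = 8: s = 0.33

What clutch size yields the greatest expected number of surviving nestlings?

5

Expected surviving nestlings = c × s(c):
  c=3: 3 × 0.82 = 2.460
  c=4: 4 × 0.74 = 2.960
  c=5: 5 × 0.66 = 3.300
  c=6: 6 × 0.54 = 3.240
  c=7: 7 × 0.43 = 3.010
  c=8: 8 × 0.33 = 2.640
Maximum at c = 5 (3.300 surviving nestlings).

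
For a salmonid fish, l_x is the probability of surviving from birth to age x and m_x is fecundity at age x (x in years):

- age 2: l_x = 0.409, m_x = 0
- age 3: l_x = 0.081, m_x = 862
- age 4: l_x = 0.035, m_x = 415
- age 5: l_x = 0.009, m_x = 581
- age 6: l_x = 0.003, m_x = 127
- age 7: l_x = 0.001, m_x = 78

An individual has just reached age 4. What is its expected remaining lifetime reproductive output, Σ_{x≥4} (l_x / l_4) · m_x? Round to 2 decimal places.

l_4 = 0.035. Conditional survival from age 4 to x is l_x / l_4.
  x=4: (0.035/0.035) × 415 = 415.0000
  x=5: (0.009/0.035) × 581 = 149.4000
  x=6: (0.003/0.035) × 127 = 10.8857
  x=7: (0.001/0.035) × 78 = 2.2286
Sum = 415.0000 + 149.4000 + 10.8857 + 2.2286 = 577.5143

577.51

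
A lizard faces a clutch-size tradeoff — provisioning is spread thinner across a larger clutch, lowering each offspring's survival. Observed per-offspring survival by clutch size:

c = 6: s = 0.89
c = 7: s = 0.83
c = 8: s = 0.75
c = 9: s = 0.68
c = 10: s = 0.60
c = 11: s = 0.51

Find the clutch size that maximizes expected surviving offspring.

9

Expected surviving offspring = c × s(c):
  c=6: 6 × 0.89 = 5.340
  c=7: 7 × 0.83 = 5.810
  c=8: 8 × 0.75 = 6.000
  c=9: 9 × 0.68 = 6.120
  c=10: 10 × 0.60 = 6.000
  c=11: 11 × 0.51 = 5.610
Maximum at c = 9 (6.120 surviving offspring).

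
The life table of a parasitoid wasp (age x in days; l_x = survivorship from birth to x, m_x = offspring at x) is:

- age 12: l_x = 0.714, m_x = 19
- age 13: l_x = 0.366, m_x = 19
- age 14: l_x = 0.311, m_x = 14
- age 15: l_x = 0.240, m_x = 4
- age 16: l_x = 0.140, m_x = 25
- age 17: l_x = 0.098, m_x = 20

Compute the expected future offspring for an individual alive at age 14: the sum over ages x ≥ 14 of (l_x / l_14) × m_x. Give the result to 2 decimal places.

34.64

l_14 = 0.311. Conditional survival from age 14 to x is l_x / l_14.
  x=14: (0.311/0.311) × 14 = 14.0000
  x=15: (0.240/0.311) × 4 = 3.0868
  x=16: (0.140/0.311) × 25 = 11.2540
  x=17: (0.098/0.311) × 20 = 6.3023
Sum = 14.0000 + 3.0868 + 11.2540 + 6.3023 = 34.6431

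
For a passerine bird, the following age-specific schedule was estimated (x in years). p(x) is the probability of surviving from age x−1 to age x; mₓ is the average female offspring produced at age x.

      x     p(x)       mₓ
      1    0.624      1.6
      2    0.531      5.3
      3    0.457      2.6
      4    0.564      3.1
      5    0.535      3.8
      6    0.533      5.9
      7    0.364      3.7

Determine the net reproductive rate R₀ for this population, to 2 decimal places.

Survivorship from birth: l_x = p_1·p_2·…·p_x.
  l_1 = 0.62400
  l_2 = 0.33134
  l_3 = 0.15142
  l_4 = 0.08540
  l_5 = 0.04569
  l_6 = 0.02435
  l_7 = 0.00886
R₀ = Σ l_x mₓ:
  age 1: 0.62400 × 1.6 = 0.9984
  age 2: 0.33134 × 5.3 = 1.7561
  age 3: 0.15142 × 2.6 = 0.3937
  age 4: 0.08540 × 3.1 = 0.2647
  age 5: 0.04569 × 3.8 = 0.1736
  age 6: 0.02435 × 5.9 = 0.1437
  age 7: 0.00886 × 3.7 = 0.0328
R₀ = 0.9984 + 1.7561 + 0.3937 + 0.2647 + 0.1736 + 0.1437 + 0.0328 = 3.7630

3.76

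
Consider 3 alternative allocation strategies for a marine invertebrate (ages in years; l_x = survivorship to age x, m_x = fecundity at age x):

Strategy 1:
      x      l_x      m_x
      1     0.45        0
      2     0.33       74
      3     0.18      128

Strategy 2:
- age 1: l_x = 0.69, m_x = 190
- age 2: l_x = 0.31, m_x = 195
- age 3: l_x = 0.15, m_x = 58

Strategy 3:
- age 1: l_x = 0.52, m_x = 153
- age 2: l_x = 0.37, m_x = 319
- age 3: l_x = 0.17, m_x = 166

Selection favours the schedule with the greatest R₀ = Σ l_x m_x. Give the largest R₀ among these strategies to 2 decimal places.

225.81

Strategy 1: R₀ = 0.45×0 + 0.33×74 + 0.18×128 = 47.4600
Strategy 2: R₀ = 0.69×190 + 0.31×195 + 0.15×58 = 200.2500
Strategy 3: R₀ = 0.52×153 + 0.37×319 + 0.17×166 = 225.8100
Highest R₀: strategy 3 with 225.8100.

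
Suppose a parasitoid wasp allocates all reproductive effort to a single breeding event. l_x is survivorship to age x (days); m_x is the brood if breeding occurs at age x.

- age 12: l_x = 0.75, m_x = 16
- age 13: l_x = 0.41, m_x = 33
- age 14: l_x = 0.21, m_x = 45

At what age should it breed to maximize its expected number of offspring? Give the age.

Expected offspring if breeding at age x = l_x × m_x:
  age 12: 0.75 × 16 = 12.000
  age 13: 0.41 × 33 = 13.530
  age 14: 0.21 × 45 = 9.450
Maximum at age 13 (13.530).

13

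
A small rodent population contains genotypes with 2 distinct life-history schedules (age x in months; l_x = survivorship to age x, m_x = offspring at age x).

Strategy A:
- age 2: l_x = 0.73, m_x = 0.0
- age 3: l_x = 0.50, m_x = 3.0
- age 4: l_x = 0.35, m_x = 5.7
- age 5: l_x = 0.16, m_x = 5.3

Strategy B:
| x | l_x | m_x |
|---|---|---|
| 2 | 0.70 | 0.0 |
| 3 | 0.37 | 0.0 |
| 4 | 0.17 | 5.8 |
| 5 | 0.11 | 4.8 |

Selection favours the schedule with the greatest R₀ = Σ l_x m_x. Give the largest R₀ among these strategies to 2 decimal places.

4.34

Strategy A: R₀ = 0.73×0.0 + 0.50×3.0 + 0.35×5.7 + 0.16×5.3 = 4.3430
Strategy B: R₀ = 0.70×0.0 + 0.37×0.0 + 0.17×5.8 + 0.11×4.8 = 1.5140
Highest R₀: strategy A with 4.3430.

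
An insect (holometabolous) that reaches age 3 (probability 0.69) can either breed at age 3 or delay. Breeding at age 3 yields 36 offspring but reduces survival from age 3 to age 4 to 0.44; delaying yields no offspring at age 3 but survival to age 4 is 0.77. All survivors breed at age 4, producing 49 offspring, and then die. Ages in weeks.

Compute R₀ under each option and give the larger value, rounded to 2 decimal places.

39.72

breed at age 3: R₀ = 0.69 × (36 + 0.44 × 49) = 0.69 × 57.5600 = 39.7164
delay to age 4: R₀ = 0.69 × (0.77 × 49) = 0.69 × 37.7300 = 26.0337
Higher: breed at age 3 (39.7164).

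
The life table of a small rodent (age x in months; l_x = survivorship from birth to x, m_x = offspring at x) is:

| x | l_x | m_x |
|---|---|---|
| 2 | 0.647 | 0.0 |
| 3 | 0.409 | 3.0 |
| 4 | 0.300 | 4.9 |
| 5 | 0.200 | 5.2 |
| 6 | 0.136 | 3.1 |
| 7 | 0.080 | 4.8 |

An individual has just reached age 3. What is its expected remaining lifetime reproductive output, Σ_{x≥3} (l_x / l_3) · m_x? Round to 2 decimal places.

l_3 = 0.409. Conditional survival from age 3 to x is l_x / l_3.
  x=3: (0.409/0.409) × 3.0 = 3.0000
  x=4: (0.300/0.409) × 4.9 = 3.5941
  x=5: (0.200/0.409) × 5.2 = 2.5428
  x=6: (0.136/0.409) × 3.1 = 1.0308
  x=7: (0.080/0.409) × 4.8 = 0.9389
Sum = 3.0000 + 3.5941 + 2.5428 + 1.0308 + 0.9389 = 11.1066

11.11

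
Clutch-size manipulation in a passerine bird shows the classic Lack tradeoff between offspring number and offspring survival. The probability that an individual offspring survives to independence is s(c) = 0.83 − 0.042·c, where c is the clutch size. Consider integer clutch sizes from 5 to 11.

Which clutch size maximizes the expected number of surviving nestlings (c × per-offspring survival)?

Expected surviving nestlings = c × s(c):
  c=5: 5 × 0.620 = 3.100
  c=6: 6 × 0.578 = 3.468
  c=7: 7 × 0.536 = 3.752
  c=8: 8 × 0.494 = 3.952
  c=9: 9 × 0.452 = 4.068
  c=10: 10 × 0.410 = 4.100
  c=11: 11 × 0.368 = 4.048
Maximum at c = 10 (4.100 surviving nestlings).

10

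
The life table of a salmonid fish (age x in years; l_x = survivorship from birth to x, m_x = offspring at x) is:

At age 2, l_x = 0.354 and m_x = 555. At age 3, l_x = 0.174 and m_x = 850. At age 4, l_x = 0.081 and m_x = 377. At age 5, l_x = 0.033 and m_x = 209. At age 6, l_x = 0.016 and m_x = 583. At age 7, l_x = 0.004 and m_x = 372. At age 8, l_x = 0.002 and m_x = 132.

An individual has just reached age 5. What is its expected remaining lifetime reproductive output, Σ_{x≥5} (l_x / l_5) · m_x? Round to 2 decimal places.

544.76

l_5 = 0.033. Conditional survival from age 5 to x is l_x / l_5.
  x=5: (0.033/0.033) × 209 = 209.0000
  x=6: (0.016/0.033) × 583 = 282.6667
  x=7: (0.004/0.033) × 372 = 45.0909
  x=8: (0.002/0.033) × 132 = 8.0000
Sum = 209.0000 + 282.6667 + 45.0909 + 8.0000 = 544.7576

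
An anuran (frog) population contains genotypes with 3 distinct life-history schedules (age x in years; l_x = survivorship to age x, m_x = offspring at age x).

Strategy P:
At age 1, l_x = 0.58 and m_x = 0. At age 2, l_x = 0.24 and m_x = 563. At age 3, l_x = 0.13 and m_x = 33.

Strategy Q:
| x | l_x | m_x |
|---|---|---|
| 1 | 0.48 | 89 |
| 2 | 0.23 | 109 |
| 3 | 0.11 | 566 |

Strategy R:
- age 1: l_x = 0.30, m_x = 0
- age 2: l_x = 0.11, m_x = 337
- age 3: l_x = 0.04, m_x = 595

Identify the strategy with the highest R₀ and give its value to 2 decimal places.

139.41

Strategy P: R₀ = 0.58×0 + 0.24×563 + 0.13×33 = 139.4100
Strategy Q: R₀ = 0.48×89 + 0.23×109 + 0.11×566 = 130.0500
Strategy R: R₀ = 0.30×0 + 0.11×337 + 0.04×595 = 60.8700
Highest R₀: strategy P with 139.4100.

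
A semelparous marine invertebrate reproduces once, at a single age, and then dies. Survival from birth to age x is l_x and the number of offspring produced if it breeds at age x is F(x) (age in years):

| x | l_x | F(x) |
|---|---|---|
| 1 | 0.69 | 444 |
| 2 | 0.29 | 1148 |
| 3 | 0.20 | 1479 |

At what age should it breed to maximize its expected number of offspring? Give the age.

Expected offspring if breeding at age x = l_x × F(x):
  age 1: 0.69 × 444 = 306.360
  age 2: 0.29 × 1148 = 332.920
  age 3: 0.20 × 1479 = 295.800
Maximum at age 2 (332.920).

2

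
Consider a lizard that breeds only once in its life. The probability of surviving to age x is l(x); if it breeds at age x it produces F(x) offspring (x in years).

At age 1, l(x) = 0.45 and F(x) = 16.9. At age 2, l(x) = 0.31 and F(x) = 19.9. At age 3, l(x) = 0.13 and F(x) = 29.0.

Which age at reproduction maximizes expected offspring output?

1

Expected offspring if breeding at age x = l(x) × F(x):
  age 1: 0.45 × 16.9 = 7.605
  age 2: 0.31 × 19.9 = 6.169
  age 3: 0.13 × 29.0 = 3.770
Maximum at age 1 (7.605).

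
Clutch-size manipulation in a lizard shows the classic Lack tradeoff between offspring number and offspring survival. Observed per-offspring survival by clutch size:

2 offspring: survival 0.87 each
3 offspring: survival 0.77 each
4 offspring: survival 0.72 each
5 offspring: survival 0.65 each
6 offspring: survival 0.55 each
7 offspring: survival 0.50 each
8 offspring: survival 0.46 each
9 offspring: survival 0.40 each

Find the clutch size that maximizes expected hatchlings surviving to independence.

Expected hatchlings surviving to independence = c × s(c):
  c=2: 2 × 0.87 = 1.740
  c=3: 3 × 0.77 = 2.310
  c=4: 4 × 0.72 = 2.880
  c=5: 5 × 0.65 = 3.250
  c=6: 6 × 0.55 = 3.300
  c=7: 7 × 0.50 = 3.500
  c=8: 8 × 0.46 = 3.680
  c=9: 9 × 0.40 = 3.600
Maximum at c = 8 (3.680 hatchlings surviving to independence).

8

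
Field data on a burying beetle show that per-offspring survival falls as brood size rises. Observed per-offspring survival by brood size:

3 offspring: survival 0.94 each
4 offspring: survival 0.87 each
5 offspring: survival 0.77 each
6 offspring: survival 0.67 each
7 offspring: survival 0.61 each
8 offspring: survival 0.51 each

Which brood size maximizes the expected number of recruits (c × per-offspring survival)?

Expected recruits = c × s(c):
  c=3: 3 × 0.94 = 2.820
  c=4: 4 × 0.87 = 3.480
  c=5: 5 × 0.77 = 3.850
  c=6: 6 × 0.67 = 4.020
  c=7: 7 × 0.61 = 4.270
  c=8: 8 × 0.51 = 4.080
Maximum at c = 7 (4.270 recruits).

7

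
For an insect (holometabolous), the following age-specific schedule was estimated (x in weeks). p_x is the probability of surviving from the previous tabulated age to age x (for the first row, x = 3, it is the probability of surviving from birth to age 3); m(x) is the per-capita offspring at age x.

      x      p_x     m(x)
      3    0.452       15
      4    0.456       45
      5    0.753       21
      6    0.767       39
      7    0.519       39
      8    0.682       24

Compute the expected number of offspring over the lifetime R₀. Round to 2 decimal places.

Survivorship from birth: l_x = p_3·p_4·…·p_x.
  l_3 = 0.45200
  l_4 = 0.20611
  l_5 = 0.15520
  l_6 = 0.11904
  l_7 = 0.06178
  l_8 = 0.04214
R₀ = Σ l_x m(x):
  age 3: 0.45200 × 15 = 6.7800
  age 4: 0.20611 × 45 = 9.2749
  age 5: 0.15520 × 21 = 3.2592
  age 6: 0.11904 × 39 = 4.6426
  age 7: 0.06178 × 39 = 2.4094
  age 8: 0.04214 × 24 = 1.0114
R₀ = 6.7800 + 9.2749 + 3.2592 + 4.6426 + 2.4094 + 1.0114 = 27.3775

27.38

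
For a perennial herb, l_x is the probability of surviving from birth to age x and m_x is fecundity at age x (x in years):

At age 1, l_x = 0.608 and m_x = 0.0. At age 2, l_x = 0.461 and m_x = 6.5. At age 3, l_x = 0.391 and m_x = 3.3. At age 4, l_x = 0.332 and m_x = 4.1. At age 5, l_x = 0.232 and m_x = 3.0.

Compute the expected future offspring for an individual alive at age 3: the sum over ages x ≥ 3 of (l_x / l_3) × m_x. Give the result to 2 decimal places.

8.56

l_3 = 0.391. Conditional survival from age 3 to x is l_x / l_3.
  x=3: (0.391/0.391) × 3.3 = 3.3000
  x=4: (0.332/0.391) × 4.1 = 3.4813
  x=5: (0.232/0.391) × 3.0 = 1.7801
Sum = 3.3000 + 3.4813 + 1.7801 = 8.5614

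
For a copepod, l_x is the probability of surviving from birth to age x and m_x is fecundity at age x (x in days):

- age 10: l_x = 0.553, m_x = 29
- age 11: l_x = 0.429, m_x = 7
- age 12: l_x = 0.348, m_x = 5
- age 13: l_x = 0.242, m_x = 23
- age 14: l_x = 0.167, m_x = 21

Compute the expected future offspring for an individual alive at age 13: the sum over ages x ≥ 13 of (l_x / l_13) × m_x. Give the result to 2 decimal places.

37.49

l_13 = 0.242. Conditional survival from age 13 to x is l_x / l_13.
  x=13: (0.242/0.242) × 23 = 23.0000
  x=14: (0.167/0.242) × 21 = 14.4917
Sum = 23.0000 + 14.4917 = 37.4917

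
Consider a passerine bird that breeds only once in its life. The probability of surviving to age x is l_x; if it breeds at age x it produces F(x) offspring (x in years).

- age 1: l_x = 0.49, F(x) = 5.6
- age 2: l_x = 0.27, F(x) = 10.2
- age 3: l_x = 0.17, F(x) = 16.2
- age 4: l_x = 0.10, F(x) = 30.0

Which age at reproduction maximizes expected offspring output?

4

Expected offspring if breeding at age x = l_x × F(x):
  age 1: 0.49 × 5.6 = 2.744
  age 2: 0.27 × 10.2 = 2.754
  age 3: 0.17 × 16.2 = 2.754
  age 4: 0.10 × 30.0 = 3.000
Maximum at age 4 (3.000).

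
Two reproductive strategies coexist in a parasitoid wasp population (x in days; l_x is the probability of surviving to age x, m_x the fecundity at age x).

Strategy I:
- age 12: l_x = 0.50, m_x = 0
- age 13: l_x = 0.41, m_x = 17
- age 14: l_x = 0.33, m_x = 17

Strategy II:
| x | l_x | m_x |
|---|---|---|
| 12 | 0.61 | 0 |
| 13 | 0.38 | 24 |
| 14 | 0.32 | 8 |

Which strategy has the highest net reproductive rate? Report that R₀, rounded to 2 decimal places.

12.58

Strategy I: R₀ = 0.50×0 + 0.41×17 + 0.33×17 = 12.5800
Strategy II: R₀ = 0.61×0 + 0.38×24 + 0.32×8 = 11.6800
Highest R₀: strategy I with 12.5800.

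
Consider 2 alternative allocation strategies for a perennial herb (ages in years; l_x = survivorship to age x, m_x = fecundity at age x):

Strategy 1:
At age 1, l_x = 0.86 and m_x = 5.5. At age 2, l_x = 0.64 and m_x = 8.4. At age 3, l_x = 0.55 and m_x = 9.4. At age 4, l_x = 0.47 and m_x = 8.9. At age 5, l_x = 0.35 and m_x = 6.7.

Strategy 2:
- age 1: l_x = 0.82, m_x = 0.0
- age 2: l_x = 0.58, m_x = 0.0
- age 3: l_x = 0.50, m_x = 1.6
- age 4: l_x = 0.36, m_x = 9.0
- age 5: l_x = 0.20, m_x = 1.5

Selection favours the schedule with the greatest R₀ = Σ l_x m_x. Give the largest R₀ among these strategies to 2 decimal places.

21.80

Strategy 1: R₀ = 0.86×5.5 + 0.64×8.4 + 0.55×9.4 + 0.47×8.9 + 0.35×6.7 = 21.8040
Strategy 2: R₀ = 0.82×0.0 + 0.58×0.0 + 0.50×1.6 + 0.36×9.0 + 0.20×1.5 = 4.3400
Highest R₀: strategy 1 with 21.8040.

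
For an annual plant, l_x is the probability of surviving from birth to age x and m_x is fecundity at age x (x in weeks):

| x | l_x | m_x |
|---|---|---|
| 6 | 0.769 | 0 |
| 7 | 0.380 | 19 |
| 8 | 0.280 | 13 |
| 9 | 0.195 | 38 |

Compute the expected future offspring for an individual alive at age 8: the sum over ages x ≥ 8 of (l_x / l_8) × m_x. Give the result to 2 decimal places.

l_8 = 0.280. Conditional survival from age 8 to x is l_x / l_8.
  x=8: (0.280/0.280) × 13 = 13.0000
  x=9: (0.195/0.280) × 38 = 26.4643
Sum = 13.0000 + 26.4643 = 39.4643

39.46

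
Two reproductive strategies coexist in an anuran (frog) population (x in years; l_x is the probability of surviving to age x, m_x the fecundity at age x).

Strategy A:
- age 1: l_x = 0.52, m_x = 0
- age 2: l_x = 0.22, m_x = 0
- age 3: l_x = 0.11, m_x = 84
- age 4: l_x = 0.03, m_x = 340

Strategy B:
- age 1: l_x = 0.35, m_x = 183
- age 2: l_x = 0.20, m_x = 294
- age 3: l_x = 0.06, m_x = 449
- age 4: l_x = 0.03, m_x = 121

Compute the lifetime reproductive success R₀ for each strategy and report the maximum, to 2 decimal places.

Strategy A: R₀ = 0.52×0 + 0.22×0 + 0.11×84 + 0.03×340 = 19.4400
Strategy B: R₀ = 0.35×183 + 0.20×294 + 0.06×449 + 0.03×121 = 153.4200
Highest R₀: strategy B with 153.4200.

153.42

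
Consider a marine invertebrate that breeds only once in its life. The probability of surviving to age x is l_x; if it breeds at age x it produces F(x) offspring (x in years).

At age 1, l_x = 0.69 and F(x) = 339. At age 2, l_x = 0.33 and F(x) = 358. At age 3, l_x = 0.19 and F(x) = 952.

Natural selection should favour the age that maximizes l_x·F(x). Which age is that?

1

Expected offspring if breeding at age x = l_x × F(x):
  age 1: 0.69 × 339 = 233.910
  age 2: 0.33 × 358 = 118.140
  age 3: 0.19 × 952 = 180.880
Maximum at age 1 (233.910).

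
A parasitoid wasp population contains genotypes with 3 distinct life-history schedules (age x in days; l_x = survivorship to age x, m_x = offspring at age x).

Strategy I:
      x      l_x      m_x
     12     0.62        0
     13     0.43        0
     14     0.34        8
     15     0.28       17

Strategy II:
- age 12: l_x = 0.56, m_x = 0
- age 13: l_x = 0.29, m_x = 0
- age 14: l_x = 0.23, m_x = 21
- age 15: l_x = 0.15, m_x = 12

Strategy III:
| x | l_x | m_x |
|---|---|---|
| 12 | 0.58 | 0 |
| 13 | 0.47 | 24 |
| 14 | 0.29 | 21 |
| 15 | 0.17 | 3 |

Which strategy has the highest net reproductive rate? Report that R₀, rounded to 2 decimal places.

17.88

Strategy I: R₀ = 0.62×0 + 0.43×0 + 0.34×8 + 0.28×17 = 7.4800
Strategy II: R₀ = 0.56×0 + 0.29×0 + 0.23×21 + 0.15×12 = 6.6300
Strategy III: R₀ = 0.58×0 + 0.47×24 + 0.29×21 + 0.17×3 = 17.8800
Highest R₀: strategy III with 17.8800.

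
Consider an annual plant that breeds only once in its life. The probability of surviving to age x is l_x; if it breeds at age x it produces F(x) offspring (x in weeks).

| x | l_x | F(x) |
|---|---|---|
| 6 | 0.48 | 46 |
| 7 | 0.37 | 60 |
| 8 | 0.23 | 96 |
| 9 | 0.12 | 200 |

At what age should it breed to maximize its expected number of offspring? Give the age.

Expected offspring if breeding at age x = l_x × F(x):
  age 6: 0.48 × 46 = 22.080
  age 7: 0.37 × 60 = 22.200
  age 8: 0.23 × 96 = 22.080
  age 9: 0.12 × 200 = 24.000
Maximum at age 9 (24.000).

9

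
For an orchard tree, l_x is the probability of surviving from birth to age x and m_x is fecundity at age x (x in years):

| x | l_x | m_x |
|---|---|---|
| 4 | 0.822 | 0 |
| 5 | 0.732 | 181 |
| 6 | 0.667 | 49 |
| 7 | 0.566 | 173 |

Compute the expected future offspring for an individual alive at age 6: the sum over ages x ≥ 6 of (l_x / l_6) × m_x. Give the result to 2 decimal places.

l_6 = 0.667. Conditional survival from age 6 to x is l_x / l_6.
  x=6: (0.667/0.667) × 49 = 49.0000
  x=7: (0.566/0.667) × 173 = 146.8036
Sum = 49.0000 + 146.8036 = 195.8036

195.80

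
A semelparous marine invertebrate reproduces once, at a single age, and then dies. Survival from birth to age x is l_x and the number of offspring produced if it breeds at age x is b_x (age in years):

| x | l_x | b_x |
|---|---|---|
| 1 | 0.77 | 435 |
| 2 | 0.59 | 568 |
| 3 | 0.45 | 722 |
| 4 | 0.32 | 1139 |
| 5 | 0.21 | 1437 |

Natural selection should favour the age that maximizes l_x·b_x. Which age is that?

4

Expected offspring if breeding at age x = l_x × b_x:
  age 1: 0.77 × 435 = 334.950
  age 2: 0.59 × 568 = 335.120
  age 3: 0.45 × 722 = 324.900
  age 4: 0.32 × 1139 = 364.480
  age 5: 0.21 × 1437 = 301.770
Maximum at age 4 (364.480).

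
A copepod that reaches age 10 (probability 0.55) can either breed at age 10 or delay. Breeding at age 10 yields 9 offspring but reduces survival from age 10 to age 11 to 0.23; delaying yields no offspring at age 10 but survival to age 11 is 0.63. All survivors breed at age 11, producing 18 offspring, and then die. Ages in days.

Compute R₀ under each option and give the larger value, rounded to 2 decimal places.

breed at age 10: R₀ = 0.55 × (9 + 0.23 × 18) = 0.55 × 13.1400 = 7.2270
delay to age 11: R₀ = 0.55 × (0.63 × 18) = 0.55 × 11.3400 = 6.2370
Higher: breed at age 10 (7.2270).

7.23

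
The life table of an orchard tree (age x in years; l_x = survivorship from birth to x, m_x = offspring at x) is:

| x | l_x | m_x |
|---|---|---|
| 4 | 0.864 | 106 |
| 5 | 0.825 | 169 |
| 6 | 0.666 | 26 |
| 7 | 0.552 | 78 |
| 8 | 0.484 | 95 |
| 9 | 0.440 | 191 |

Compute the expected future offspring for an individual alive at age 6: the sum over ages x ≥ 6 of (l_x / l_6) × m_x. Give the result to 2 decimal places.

285.87

l_6 = 0.666. Conditional survival from age 6 to x is l_x / l_6.
  x=6: (0.666/0.666) × 26 = 26.0000
  x=7: (0.552/0.666) × 78 = 64.6486
  x=8: (0.484/0.666) × 95 = 69.0390
  x=9: (0.440/0.666) × 191 = 126.1862
Sum = 26.0000 + 64.6486 + 69.0390 + 126.1862 = 285.8739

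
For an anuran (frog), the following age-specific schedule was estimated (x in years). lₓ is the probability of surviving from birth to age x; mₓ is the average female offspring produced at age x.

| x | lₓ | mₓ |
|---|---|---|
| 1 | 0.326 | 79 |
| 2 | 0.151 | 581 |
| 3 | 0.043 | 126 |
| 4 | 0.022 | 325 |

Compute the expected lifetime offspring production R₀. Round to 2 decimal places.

126.05

R₀ = Σ lₓ mₓ:
  age 1: 0.326 × 79 = 25.7540
  age 2: 0.151 × 581 = 87.7310
  age 3: 0.043 × 126 = 5.4180
  age 4: 0.022 × 325 = 7.1500
R₀ = 25.7540 + 87.7310 + 5.4180 + 7.1500 = 126.0530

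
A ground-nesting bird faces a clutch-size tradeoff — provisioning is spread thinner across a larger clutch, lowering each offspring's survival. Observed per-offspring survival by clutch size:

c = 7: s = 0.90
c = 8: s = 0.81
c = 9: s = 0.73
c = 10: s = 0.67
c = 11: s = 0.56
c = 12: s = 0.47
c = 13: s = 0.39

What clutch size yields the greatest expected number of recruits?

Expected recruits = c × s(c):
  c=7: 7 × 0.90 = 6.300
  c=8: 8 × 0.81 = 6.480
  c=9: 9 × 0.73 = 6.570
  c=10: 10 × 0.67 = 6.700
  c=11: 11 × 0.56 = 6.160
  c=12: 12 × 0.47 = 5.640
  c=13: 13 × 0.39 = 5.070
Maximum at c = 10 (6.700 recruits).

10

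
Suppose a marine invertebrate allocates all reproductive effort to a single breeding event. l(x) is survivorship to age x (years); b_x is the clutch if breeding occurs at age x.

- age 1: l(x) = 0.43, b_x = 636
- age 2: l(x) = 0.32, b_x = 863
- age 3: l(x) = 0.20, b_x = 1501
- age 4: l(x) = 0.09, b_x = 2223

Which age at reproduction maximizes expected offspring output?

Expected offspring if breeding at age x = l(x) × b_x:
  age 1: 0.43 × 636 = 273.480
  age 2: 0.32 × 863 = 276.160
  age 3: 0.20 × 1501 = 300.200
  age 4: 0.09 × 2223 = 200.070
Maximum at age 3 (300.200).

3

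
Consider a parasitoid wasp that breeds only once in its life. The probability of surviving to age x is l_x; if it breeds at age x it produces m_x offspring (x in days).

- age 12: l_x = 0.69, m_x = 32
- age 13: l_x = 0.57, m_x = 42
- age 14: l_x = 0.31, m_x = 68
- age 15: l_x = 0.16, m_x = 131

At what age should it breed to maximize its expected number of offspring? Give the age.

13

Expected offspring if breeding at age x = l_x × m_x:
  age 12: 0.69 × 32 = 22.080
  age 13: 0.57 × 42 = 23.940
  age 14: 0.31 × 68 = 21.080
  age 15: 0.16 × 131 = 20.960
Maximum at age 13 (23.940).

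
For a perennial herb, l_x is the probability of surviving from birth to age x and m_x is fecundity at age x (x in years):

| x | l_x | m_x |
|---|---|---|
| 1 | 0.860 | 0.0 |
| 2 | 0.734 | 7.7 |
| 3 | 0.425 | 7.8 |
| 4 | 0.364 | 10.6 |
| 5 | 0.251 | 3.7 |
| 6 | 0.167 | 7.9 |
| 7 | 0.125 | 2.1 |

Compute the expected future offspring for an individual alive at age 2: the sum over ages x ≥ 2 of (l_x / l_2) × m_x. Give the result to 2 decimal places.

l_2 = 0.734. Conditional survival from age 2 to x is l_x / l_2.
  x=2: (0.734/0.734) × 7.7 = 7.7000
  x=3: (0.425/0.734) × 7.8 = 4.5163
  x=4: (0.364/0.734) × 10.6 = 5.2567
  x=5: (0.251/0.734) × 3.7 = 1.2653
  x=6: (0.167/0.734) × 7.9 = 1.7974
  x=7: (0.125/0.734) × 2.1 = 0.3576
Sum = 7.7000 + 4.5163 + 5.2567 + 1.2653 + 1.7974 + 0.3576 = 20.8933

20.89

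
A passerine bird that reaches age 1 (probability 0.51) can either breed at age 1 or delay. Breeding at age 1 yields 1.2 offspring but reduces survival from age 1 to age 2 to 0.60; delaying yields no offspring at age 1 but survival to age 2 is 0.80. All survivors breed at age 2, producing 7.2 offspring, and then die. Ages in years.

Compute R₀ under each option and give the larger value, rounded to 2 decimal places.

breed at age 1: R₀ = 0.51 × (1.2 + 0.60 × 7.2) = 0.51 × 5.5200 = 2.8152
delay to age 2: R₀ = 0.51 × (0.80 × 7.2) = 0.51 × 5.7600 = 2.9376
Higher: delay to age 2 (2.9376).

2.94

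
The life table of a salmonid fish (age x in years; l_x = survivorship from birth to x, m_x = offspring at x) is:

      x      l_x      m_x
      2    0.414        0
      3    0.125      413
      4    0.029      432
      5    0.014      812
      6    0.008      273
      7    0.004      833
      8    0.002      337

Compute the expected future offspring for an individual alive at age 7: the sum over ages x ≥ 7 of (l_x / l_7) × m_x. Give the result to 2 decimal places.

l_7 = 0.004. Conditional survival from age 7 to x is l_x / l_7.
  x=7: (0.004/0.004) × 833 = 833.0000
  x=8: (0.002/0.004) × 337 = 168.5000
Sum = 833.0000 + 168.5000 = 1001.5000

1001.50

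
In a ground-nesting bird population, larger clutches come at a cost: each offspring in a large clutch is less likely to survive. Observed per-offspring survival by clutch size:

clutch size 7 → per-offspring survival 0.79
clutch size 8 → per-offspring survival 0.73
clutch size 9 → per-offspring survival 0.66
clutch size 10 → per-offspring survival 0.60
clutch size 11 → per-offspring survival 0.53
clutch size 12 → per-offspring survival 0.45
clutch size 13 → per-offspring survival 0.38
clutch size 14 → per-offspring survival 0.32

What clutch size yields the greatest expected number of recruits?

Expected recruits = c × s(c):
  c=7: 7 × 0.79 = 5.530
  c=8: 8 × 0.73 = 5.840
  c=9: 9 × 0.66 = 5.940
  c=10: 10 × 0.60 = 6.000
  c=11: 11 × 0.53 = 5.830
  c=12: 12 × 0.45 = 5.400
  c=13: 13 × 0.38 = 4.940
  c=14: 14 × 0.32 = 4.480
Maximum at c = 10 (6.000 recruits).

10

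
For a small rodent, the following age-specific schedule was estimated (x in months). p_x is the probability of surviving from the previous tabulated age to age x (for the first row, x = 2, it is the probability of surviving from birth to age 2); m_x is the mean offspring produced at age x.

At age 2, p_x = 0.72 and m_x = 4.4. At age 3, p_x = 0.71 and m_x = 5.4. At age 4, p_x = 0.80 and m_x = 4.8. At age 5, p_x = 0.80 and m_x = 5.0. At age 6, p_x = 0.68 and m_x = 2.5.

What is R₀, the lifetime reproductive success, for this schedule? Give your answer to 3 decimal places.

10.084

Survivorship from birth: l_x = p_2·p_3·…·p_x.
  l_2 = 0.72000
  l_3 = 0.51120
  l_4 = 0.40896
  l_5 = 0.32717
  l_6 = 0.22247
R₀ = Σ l_x m_x:
  age 2: 0.72000 × 4.4 = 3.1680
  age 3: 0.51120 × 5.4 = 2.7605
  age 4: 0.40896 × 4.8 = 1.9630
  age 5: 0.32717 × 5.0 = 1.6359
  age 6: 0.22247 × 2.5 = 0.5562
R₀ = 3.1680 + 2.7605 + 1.9630 + 1.6359 + 0.5562 = 10.0835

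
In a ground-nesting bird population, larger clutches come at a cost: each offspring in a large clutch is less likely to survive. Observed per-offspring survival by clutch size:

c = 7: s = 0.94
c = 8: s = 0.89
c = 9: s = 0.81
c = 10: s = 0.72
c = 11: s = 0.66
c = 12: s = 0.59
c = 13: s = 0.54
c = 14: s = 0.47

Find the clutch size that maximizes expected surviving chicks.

9

Expected surviving chicks = c × s(c):
  c=7: 7 × 0.94 = 6.580
  c=8: 8 × 0.89 = 7.120
  c=9: 9 × 0.81 = 7.290
  c=10: 10 × 0.72 = 7.200
  c=11: 11 × 0.66 = 7.260
  c=12: 12 × 0.59 = 7.080
  c=13: 13 × 0.54 = 7.020
  c=14: 14 × 0.47 = 6.580
Maximum at c = 9 (7.290 surviving chicks).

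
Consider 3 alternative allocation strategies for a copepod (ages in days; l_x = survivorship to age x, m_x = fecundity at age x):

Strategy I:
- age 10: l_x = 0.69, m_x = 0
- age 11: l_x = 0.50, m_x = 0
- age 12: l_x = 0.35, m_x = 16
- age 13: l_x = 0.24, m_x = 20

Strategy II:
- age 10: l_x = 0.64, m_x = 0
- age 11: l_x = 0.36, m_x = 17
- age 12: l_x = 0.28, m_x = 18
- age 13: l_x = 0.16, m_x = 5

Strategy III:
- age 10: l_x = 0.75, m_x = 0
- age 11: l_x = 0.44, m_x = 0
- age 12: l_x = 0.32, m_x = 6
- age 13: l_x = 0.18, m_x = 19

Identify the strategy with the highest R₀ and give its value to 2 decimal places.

Strategy I: R₀ = 0.69×0 + 0.50×0 + 0.35×16 + 0.24×20 = 10.4000
Strategy II: R₀ = 0.64×0 + 0.36×17 + 0.28×18 + 0.16×5 = 11.9600
Strategy III: R₀ = 0.75×0 + 0.44×0 + 0.32×6 + 0.18×19 = 5.3400
Highest R₀: strategy II with 11.9600.

11.96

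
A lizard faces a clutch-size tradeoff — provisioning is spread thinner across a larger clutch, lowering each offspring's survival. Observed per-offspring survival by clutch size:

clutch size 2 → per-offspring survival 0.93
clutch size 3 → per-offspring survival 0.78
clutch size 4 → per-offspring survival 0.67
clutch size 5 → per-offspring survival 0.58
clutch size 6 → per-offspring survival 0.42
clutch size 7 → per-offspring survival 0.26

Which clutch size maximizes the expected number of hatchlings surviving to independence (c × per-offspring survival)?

5

Expected hatchlings surviving to independence = c × s(c):
  c=2: 2 × 0.93 = 1.860
  c=3: 3 × 0.78 = 2.340
  c=4: 4 × 0.67 = 2.680
  c=5: 5 × 0.58 = 2.900
  c=6: 6 × 0.42 = 2.520
  c=7: 7 × 0.26 = 1.820
Maximum at c = 5 (2.900 hatchlings surviving to independence).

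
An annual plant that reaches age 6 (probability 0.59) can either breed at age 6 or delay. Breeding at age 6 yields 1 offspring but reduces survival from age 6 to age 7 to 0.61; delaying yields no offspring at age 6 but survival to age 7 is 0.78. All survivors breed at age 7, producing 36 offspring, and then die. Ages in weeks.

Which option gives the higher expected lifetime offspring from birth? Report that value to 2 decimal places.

16.57

breed at age 6: R₀ = 0.59 × (1 + 0.61 × 36) = 0.59 × 22.9600 = 13.5464
delay to age 7: R₀ = 0.59 × (0.78 × 36) = 0.59 × 28.0800 = 16.5672
Higher: delay to age 7 (16.5672).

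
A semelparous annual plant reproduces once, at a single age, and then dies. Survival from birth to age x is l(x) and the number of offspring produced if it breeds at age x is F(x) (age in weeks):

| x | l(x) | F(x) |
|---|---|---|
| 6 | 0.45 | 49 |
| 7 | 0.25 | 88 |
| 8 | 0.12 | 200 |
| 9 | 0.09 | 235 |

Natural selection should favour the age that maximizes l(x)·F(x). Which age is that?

8

Expected offspring if breeding at age x = l(x) × F(x):
  age 6: 0.45 × 49 = 22.050
  age 7: 0.25 × 88 = 22.000
  age 8: 0.12 × 200 = 24.000
  age 9: 0.09 × 235 = 21.150
Maximum at age 8 (24.000).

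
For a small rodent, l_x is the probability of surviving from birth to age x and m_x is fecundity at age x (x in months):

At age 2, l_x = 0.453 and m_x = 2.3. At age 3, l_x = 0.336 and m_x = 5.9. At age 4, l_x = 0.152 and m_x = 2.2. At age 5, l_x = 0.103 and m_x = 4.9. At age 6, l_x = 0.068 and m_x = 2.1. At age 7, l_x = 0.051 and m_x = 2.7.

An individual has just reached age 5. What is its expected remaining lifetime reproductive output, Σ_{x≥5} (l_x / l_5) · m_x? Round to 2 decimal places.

7.62

l_5 = 0.103. Conditional survival from age 5 to x is l_x / l_5.
  x=5: (0.103/0.103) × 4.9 = 4.9000
  x=6: (0.068/0.103) × 2.1 = 1.3864
  x=7: (0.051/0.103) × 2.7 = 1.3369
Sum = 4.9000 + 1.3864 + 1.3369 = 7.6233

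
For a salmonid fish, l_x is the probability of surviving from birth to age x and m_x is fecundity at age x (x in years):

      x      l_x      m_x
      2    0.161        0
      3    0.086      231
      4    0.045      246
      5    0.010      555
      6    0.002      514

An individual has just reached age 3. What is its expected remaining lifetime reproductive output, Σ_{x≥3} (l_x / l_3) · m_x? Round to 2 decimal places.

l_3 = 0.086. Conditional survival from age 3 to x is l_x / l_3.
  x=3: (0.086/0.086) × 231 = 231.0000
  x=4: (0.045/0.086) × 246 = 128.7209
  x=5: (0.010/0.086) × 555 = 64.5349
  x=6: (0.002/0.086) × 514 = 11.9535
Sum = 231.0000 + 128.7209 + 64.5349 + 11.9535 = 436.2093

436.21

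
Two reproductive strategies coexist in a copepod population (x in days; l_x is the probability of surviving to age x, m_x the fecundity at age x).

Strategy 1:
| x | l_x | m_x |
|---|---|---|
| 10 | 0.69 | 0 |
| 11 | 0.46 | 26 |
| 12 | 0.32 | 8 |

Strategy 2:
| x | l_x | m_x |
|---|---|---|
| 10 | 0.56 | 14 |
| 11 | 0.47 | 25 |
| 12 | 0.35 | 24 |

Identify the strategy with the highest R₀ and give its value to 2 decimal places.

Strategy 1: R₀ = 0.69×0 + 0.46×26 + 0.32×8 = 14.5200
Strategy 2: R₀ = 0.56×14 + 0.47×25 + 0.35×24 = 27.9900
Highest R₀: strategy 2 with 27.9900.

27.99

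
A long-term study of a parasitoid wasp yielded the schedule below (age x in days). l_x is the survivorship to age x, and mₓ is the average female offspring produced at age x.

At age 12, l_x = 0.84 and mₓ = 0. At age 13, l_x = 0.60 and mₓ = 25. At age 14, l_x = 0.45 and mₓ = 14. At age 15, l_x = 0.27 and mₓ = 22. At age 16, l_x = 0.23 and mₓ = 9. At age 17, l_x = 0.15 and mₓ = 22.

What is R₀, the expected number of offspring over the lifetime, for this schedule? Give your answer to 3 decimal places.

R₀ = Σ l_x mₓ:
  age 12: 0.84 × 0 = 0.0000
  age 13: 0.60 × 25 = 15.0000
  age 14: 0.45 × 14 = 6.3000
  age 15: 0.27 × 22 = 5.9400
  age 16: 0.23 × 9 = 2.0700
  age 17: 0.15 × 22 = 3.3000
R₀ = 0.0000 + 15.0000 + 6.3000 + 5.9400 + 2.0700 + 3.3000 = 32.6100

32.610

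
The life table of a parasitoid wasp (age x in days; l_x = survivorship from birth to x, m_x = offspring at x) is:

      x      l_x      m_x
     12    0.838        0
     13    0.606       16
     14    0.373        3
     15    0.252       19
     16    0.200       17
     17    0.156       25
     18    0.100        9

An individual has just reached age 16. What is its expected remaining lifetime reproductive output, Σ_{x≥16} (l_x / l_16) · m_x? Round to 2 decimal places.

l_16 = 0.200. Conditional survival from age 16 to x is l_x / l_16.
  x=16: (0.200/0.200) × 17 = 17.0000
  x=17: (0.156/0.200) × 25 = 19.5000
  x=18: (0.100/0.200) × 9 = 4.5000
Sum = 17.0000 + 19.5000 + 4.5000 = 41.0000

41.00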